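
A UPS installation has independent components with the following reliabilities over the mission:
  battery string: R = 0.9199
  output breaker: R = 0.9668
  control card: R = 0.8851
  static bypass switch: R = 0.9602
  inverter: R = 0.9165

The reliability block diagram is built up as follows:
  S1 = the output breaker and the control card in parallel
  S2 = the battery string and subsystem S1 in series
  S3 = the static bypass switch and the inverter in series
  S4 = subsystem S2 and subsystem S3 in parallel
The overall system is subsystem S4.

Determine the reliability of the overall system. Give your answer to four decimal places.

Parallel (output breaker and control card): 1 − (1 − 0.966800)(1 − 0.885100) = 0.996185
Series (battery string and [0.996185]): 0.919900 × 0.996185 = 0.916391
Series (static bypass switch and inverter): 0.960200 × 0.916500 = 0.880023
Parallel ([0.916391] and [0.880023]): 1 − (1 − 0.916391)(1 − 0.880023) = 0.9900

0.9900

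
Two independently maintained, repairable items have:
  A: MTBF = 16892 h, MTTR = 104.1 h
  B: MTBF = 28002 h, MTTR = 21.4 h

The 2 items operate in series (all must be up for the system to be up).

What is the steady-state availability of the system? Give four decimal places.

0.9931

A(A) = MTBF/(MTBF+MTTR) = 16892/(16892+104.1) = 0.993875
A(B) = MTBF/(MTBF+MTTR) = 28002/(28002+21.4) = 0.999236
Series availability: 0.993875 × 0.999236 = 0.9931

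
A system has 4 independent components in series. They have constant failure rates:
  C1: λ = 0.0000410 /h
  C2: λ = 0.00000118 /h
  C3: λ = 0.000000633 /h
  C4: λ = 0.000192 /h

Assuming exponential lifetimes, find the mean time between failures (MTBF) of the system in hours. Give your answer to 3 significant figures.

4260

Series of exponential components: λ_sys = Σ λ_i
λ_sys = 0.0000410 + 0.00000118 + 0.000000633 + 0.000192 = 2.3481e-04 /h
MTBF = 1 / λ_sys = 4260 h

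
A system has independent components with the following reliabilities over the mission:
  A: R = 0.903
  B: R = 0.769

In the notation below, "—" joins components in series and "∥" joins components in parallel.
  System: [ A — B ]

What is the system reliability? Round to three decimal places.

Series (A and B): 0.90300 × 0.76900 = 0.694

0.694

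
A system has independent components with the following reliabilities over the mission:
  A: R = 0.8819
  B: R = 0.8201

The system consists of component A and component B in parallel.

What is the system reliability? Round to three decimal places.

Parallel (A and B): 1 − (1 − 0.88190)(1 − 0.82010) = 0.979

0.979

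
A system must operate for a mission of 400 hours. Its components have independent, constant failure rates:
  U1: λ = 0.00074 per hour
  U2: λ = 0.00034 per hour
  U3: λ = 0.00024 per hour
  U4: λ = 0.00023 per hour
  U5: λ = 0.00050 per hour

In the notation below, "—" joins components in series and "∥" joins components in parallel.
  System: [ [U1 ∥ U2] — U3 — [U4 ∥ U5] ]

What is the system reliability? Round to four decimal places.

0.8649

R(U1) = exp(−0.00074 × 400) = 0.743787
R(U2) = exp(−0.00034 × 400) = 0.872843
R(U3) = exp(−0.00024 × 400) = 0.908464
R(U4) = exp(−0.00023 × 400) = 0.912105
R(U5) = exp(−0.00050 × 400) = 0.818731
Parallel (U1 and U2): 1 − (1 − 0.743787)(1 − 0.872843) = 0.967421
Parallel (U4 and U5): 1 − (1 − 0.912105)(1 − 0.818731) = 0.984067
Series ([0.967421], U3, and [0.984067]): 0.967421 × 0.908464 × 0.984067 = 0.8649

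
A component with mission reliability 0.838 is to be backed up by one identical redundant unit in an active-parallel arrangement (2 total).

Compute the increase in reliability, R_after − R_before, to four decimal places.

R_before = 0.838
R_after = 1 − (1 − 0.838)^2 = 0.9738
ΔR = 0.9738 − 0.838 = 0.1358

0.1358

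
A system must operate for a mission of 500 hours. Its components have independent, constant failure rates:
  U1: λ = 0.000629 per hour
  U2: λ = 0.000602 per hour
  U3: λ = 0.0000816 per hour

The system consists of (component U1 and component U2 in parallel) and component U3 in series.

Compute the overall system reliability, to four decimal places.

0.8927

R(U1) = exp(−0.000629 × 500) = 0.730154
R(U2) = exp(−0.000602 × 500) = 0.740078
R(U3) = exp(−0.0000816 × 500) = 0.960021
Parallel (U1 and U2): 1 − (1 − 0.730154)(1 − 0.740078) = 0.929861
Series ([0.929861] and U3): 0.929861 × 0.960021 = 0.8927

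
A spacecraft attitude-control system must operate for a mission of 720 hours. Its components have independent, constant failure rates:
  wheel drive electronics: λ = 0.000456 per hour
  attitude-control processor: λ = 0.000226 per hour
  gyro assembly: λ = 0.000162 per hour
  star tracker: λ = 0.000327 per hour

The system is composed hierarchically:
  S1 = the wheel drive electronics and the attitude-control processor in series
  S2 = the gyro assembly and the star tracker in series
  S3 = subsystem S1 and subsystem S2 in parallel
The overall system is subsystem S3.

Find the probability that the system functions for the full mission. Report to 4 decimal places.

R(wheel drive electronics) = exp(−0.000456 × 720) = 0.720133
R(attitude-control processor) = exp(−0.000226 × 720) = 0.849829
R(gyro assembly) = exp(−0.000162 × 720) = 0.889906
R(star tracker) = exp(−0.000327 × 720) = 0.790223
Series (wheel drive electronics and attitude-control processor): 0.720133 × 0.849829 = 0.611990
Series (gyro assembly and star tracker): 0.889906 × 0.790223 = 0.703224
Parallel ([0.611990] and [0.703224]): 1 − (1 − 0.611990)(1 − 0.703224) = 0.8848

0.8848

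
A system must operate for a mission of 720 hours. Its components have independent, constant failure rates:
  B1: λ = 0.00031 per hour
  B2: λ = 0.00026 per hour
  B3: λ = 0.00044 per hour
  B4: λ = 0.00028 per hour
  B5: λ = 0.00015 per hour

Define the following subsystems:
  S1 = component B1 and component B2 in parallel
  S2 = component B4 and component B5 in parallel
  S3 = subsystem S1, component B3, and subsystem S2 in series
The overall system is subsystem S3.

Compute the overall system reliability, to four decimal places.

0.6904

R(B1) = exp(−0.00031 × 720) = 0.799955
R(B2) = exp(−0.00026 × 720) = 0.829278
R(B3) = exp(−0.00044 × 720) = 0.728476
R(B4) = exp(−0.00028 × 720) = 0.817422
R(B5) = exp(−0.00015 × 720) = 0.897628
Parallel (B1 and B2): 1 − (1 − 0.799955)(1 − 0.829278) = 0.965848
Parallel (B4 and B5): 1 − (1 − 0.817422)(1 − 0.897628) = 0.981309
Series ([0.965848], B3, and [0.981309]): 0.965848 × 0.728476 × 0.981309 = 0.6904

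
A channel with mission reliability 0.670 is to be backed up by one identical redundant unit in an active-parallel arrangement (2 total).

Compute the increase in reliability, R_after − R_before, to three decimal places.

R_before = 0.670
R_after = 1 − (1 − 0.670)^2 = 0.891
ΔR = 0.891 − 0.670 = 0.221

0.221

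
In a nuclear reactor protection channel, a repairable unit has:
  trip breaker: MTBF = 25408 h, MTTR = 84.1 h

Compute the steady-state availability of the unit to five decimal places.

A(trip breaker) = MTBF/(MTBF+MTTR) = 25408/(25408+84.1) = 0.99670

0.99670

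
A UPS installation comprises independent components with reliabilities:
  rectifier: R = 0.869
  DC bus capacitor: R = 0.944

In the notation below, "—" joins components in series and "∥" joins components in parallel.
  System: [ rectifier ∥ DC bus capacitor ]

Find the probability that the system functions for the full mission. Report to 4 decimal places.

0.9927

Parallel (rectifier and DC bus capacitor): 1 − (1 − 0.869000)(1 − 0.944000) = 0.9927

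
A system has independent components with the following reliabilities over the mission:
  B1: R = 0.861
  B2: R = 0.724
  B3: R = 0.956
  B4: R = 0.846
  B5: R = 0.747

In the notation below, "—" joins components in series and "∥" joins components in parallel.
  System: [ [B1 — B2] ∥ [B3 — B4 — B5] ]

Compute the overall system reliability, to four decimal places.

Series (B1 and B2): 0.861000 × 0.724000 = 0.623364
Series (B3, B4, and B5): 0.956000 × 0.846000 × 0.747000 = 0.604156
Parallel ([0.623364] and [0.604156]): 1 − (1 − 0.623364)(1 − 0.604156) = 0.8509

0.8509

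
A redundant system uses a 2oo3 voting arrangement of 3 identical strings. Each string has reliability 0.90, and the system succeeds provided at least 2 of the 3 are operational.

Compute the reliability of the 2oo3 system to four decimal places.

R = Σ_{i=2}^{3} C(3,i) p^i (1−p)^{3−i} with p = 0.90
C(3,2)·0.90^2·0.10^1 = 0.243000
C(3,3)·0.90^3·0.10^0 = 0.729000
Sum = 0.9720

0.9720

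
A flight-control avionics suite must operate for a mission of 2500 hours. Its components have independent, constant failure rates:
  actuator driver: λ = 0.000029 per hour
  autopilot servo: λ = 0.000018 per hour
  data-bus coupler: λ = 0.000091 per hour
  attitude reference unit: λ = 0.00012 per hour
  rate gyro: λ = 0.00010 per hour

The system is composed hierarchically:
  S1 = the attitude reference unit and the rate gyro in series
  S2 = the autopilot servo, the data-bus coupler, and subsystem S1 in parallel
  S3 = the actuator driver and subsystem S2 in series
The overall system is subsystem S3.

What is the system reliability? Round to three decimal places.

0.927

R(actuator driver) = exp(−0.000029 × 2500) = 0.93007
R(autopilot servo) = exp(−0.000018 × 2500) = 0.95600
R(data-bus coupler) = exp(−0.000091 × 2500) = 0.79652
R(attitude reference unit) = exp(−0.00012 × 2500) = 0.74082
R(rate gyro) = exp(−0.00010 × 2500) = 0.77880
Series (attitude reference unit and rate gyro): 0.74082 × 0.77880 = 0.57695
Parallel (autopilot servo, data-bus coupler, and [0.57695]): 1 − (1 − 0.95600)(1 − 0.79652)(1 − 0.57695) = 0.99621
Series (actuator driver and [0.99621]): 0.93007 × 0.99621 = 0.927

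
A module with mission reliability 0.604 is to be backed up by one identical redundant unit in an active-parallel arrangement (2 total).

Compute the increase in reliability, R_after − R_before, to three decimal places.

0.239

R_before = 0.604
R_after = 1 − (1 − 0.604)^2 = 0.843
ΔR = 0.843 − 0.604 = 0.239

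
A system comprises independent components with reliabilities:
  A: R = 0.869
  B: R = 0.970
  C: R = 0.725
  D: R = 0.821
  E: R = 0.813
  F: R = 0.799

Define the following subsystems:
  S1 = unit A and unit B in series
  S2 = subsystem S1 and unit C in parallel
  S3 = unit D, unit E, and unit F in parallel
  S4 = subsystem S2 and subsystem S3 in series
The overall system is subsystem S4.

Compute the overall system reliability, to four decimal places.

Series (A and B): 0.869000 × 0.970000 = 0.842930
Parallel ([0.842930] and C): 1 − (1 − 0.842930)(1 − 0.725000) = 0.956806
Parallel (D, E, and F): 1 − (1 − 0.821000)(1 − 0.813000)(1 − 0.799000) = 0.993272
Series ([0.956806] and [0.993272]): 0.956806 × 0.993272 = 0.9504

0.9504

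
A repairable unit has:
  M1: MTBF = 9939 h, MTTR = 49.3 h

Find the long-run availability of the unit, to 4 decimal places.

A(M1) = MTBF/(MTBF+MTTR) = 9939/(9939+49.3) = 0.9951

0.9951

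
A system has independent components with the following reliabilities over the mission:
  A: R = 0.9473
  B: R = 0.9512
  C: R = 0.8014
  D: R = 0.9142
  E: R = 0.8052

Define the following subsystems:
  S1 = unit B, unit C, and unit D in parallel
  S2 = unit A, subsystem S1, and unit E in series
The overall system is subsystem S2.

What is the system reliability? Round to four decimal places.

Parallel (B, C, and D): 1 − (1 − 0.951200)(1 − 0.801400)(1 − 0.914200) = 0.999168
Series (A, [0.999168], and E): 0.947300 × 0.999168 × 0.805200 = 0.7621

0.7621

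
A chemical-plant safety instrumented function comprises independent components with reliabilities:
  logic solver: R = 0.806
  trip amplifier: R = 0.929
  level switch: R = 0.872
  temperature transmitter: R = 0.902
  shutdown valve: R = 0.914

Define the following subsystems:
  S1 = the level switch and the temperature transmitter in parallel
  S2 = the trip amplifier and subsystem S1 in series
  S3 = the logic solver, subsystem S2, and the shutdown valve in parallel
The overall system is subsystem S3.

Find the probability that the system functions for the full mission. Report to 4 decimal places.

Parallel (level switch and temperature transmitter): 1 − (1 − 0.872000)(1 − 0.902000) = 0.987456
Series (trip amplifier and [0.987456]): 0.929000 × 0.987456 = 0.917347
Parallel (logic solver, [0.917347], and shutdown valve): 1 − (1 − 0.806000)(1 − 0.917347)(1 − 0.914000) = 0.9986

0.9986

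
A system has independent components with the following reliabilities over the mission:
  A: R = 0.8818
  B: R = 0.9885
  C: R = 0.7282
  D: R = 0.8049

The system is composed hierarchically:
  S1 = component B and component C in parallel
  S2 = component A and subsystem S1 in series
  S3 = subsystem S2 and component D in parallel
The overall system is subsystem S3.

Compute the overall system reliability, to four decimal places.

0.9764

Parallel (B and C): 1 − (1 − 0.988500)(1 − 0.728200) = 0.996874
Series (A and [0.996874]): 0.881800 × 0.996874 = 0.879043
Parallel ([0.879043] and D): 1 − (1 − 0.879043)(1 − 0.804900) = 0.9764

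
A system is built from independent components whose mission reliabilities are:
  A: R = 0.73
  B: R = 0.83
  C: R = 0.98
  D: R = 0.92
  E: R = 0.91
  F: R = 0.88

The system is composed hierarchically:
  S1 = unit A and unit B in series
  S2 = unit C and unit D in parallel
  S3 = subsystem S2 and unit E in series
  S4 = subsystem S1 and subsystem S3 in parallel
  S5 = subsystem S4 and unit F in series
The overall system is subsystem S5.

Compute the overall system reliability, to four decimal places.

0.8483

Series (A and B): 0.730000 × 0.830000 = 0.605900
Parallel (C and D): 1 − (1 − 0.980000)(1 − 0.920000) = 0.998400
Series ([0.998400] and E): 0.998400 × 0.910000 = 0.908544
Parallel ([0.605900] and [0.908544]): 1 − (1 − 0.605900)(1 − 0.908544) = 0.963957
Series ([0.963957] and F): 0.963957 × 0.880000 = 0.8483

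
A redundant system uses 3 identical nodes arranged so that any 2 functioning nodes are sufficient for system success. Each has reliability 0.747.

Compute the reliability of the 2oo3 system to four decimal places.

R = Σ_{i=2}^{3} C(3,i) p^i (1−p)^{3−i} with p = 0.747
C(3,2)·0.747^2·0.253^1 = 0.423529
C(3,3)·0.747^3·0.253^0 = 0.416833
Sum = 0.8404

0.8404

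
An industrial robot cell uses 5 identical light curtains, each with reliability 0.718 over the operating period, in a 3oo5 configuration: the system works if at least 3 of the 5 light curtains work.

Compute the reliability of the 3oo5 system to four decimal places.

R = Σ_{i=3}^{5} C(5,i) p^i (1−p)^{5−i} with p = 0.718
C(5,3)·0.718^3·0.282^2 = 0.294355
C(5,4)·0.718^4·0.282^1 = 0.374729
C(5,5)·0.718^5·0.282^0 = 0.190819
Sum = 0.8599

0.8599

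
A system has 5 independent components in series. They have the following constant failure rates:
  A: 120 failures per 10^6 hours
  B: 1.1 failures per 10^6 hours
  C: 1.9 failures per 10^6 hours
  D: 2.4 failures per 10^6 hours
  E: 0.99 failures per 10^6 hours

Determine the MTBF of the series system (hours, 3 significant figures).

7910

Series of exponential components: λ_sys = Σ λ_i
λ_sys = 0.00012 + 0.0000011 + 0.0000019 + 0.0000024 + 0.00000099 = 1.2639e-04 /h
MTBF = 1 / λ_sys = 7910 h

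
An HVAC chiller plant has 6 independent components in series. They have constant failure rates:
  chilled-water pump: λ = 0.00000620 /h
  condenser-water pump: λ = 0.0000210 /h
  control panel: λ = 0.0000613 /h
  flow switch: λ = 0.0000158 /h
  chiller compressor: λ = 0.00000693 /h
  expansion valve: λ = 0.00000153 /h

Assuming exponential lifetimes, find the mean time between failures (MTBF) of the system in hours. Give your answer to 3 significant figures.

8870

Series of exponential components: λ_sys = Σ λ_i
λ_sys = 0.00000620 + 0.0000210 + 0.0000613 + 0.0000158 + 0.00000693 + 0.00000153 = 1.1276e-04 /h
MTBF = 1 / λ_sys = 8870 h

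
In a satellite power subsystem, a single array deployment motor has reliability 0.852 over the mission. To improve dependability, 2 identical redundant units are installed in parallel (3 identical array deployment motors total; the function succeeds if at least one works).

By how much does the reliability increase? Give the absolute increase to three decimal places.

R_before = 0.852
R_after = 1 − (1 − 0.852)^3 = 0.997
ΔR = 0.997 − 0.852 = 0.145

0.145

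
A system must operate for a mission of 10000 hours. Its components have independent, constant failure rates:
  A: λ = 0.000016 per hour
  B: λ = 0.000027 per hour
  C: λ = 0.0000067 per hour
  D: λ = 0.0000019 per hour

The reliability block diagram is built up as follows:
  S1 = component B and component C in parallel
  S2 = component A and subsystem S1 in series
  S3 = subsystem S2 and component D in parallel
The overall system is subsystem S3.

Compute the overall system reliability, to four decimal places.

R(A) = exp(−0.000016 × 10000) = 0.852144
R(B) = exp(−0.000027 × 10000) = 0.763379
R(C) = exp(−0.0000067 × 10000) = 0.935195
R(D) = exp(−0.0000019 × 10000) = 0.981179
Parallel (B and C): 1 − (1 − 0.763379)(1 − 0.935195) = 0.984666
Series (A and [0.984666]): 0.852144 × 0.984666 = 0.839077
Parallel ([0.839077] and D): 1 − (1 − 0.839077)(1 − 0.981179) = 0.9970

0.9970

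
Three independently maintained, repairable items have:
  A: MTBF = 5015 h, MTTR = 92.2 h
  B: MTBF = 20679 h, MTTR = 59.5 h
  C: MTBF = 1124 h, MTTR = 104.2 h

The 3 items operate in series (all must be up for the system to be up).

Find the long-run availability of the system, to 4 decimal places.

0.8961

A(A) = MTBF/(MTBF+MTTR) = 5015/(5015+92.2) = 0.981947
A(B) = MTBF/(MTBF+MTTR) = 20679/(20679+59.5) = 0.997131
A(C) = MTBF/(MTBF+MTTR) = 1124/(1124+104.2) = 0.915160
Series availability: 0.981947 × 0.997131 × 0.915160 = 0.8961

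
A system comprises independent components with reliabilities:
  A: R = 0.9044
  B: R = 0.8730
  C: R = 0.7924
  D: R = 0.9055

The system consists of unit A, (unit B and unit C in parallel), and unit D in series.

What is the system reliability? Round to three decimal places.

Parallel (B and C): 1 − (1 − 0.87300)(1 − 0.79240) = 0.97363
Series (A, [0.97363], and D): 0.90440 × 0.97363 × 0.90550 = 0.797

0.797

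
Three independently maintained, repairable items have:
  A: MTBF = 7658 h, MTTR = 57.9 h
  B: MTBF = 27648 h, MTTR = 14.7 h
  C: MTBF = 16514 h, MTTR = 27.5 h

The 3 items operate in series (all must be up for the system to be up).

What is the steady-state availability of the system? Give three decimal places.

0.990

A(A) = MTBF/(MTBF+MTTR) = 7658/(7658+57.9) = 0.992496
A(B) = MTBF/(MTBF+MTTR) = 27648/(27648+14.7) = 0.999469
A(C) = MTBF/(MTBF+MTTR) = 16514/(16514+27.5) = 0.998338
Series availability: 0.992496 × 0.999469 × 0.998338 = 0.990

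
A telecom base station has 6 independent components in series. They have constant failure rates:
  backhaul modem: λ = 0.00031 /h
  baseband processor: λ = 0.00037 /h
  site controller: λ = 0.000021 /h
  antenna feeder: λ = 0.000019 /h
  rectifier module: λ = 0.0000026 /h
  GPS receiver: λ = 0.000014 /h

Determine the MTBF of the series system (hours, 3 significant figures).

1360

Series of exponential components: λ_sys = Σ λ_i
λ_sys = 0.00031 + 0.00037 + 0.000021 + 0.000019 + 0.0000026 + 0.000014 = 7.3660e-04 /h
MTBF = 1 / λ_sys = 1360 h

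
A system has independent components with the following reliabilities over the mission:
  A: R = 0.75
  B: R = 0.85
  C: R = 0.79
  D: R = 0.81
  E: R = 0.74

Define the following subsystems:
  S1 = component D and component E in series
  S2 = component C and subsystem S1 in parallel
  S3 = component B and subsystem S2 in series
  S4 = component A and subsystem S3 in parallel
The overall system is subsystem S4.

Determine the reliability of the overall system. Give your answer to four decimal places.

0.9446

Series (D and E): 0.810000 × 0.740000 = 0.599400
Parallel (C and [0.599400]): 1 − (1 − 0.790000)(1 − 0.599400) = 0.915874
Series (B and [0.915874]): 0.850000 × 0.915874 = 0.778493
Parallel (A and [0.778493]): 1 − (1 − 0.750000)(1 − 0.778493) = 0.9446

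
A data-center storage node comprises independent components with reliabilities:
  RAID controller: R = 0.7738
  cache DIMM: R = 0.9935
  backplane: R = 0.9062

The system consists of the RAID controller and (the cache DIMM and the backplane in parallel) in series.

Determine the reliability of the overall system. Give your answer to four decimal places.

Parallel (cache DIMM and backplane): 1 − (1 − 0.993500)(1 − 0.906200) = 0.999390
Series (RAID controller and [0.999390]): 0.773800 × 0.999390 = 0.7733

0.7733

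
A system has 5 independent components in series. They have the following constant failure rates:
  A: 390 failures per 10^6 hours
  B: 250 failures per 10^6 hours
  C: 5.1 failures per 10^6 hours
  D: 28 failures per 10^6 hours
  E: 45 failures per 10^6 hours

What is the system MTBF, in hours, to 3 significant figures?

Series of exponential components: λ_sys = Σ λ_i
λ_sys = 0.00039 + 0.00025 + 0.0000051 + 0.000028 + 0.000045 = 7.1810e-04 /h
MTBF = 1 / λ_sys = 1390 h

1390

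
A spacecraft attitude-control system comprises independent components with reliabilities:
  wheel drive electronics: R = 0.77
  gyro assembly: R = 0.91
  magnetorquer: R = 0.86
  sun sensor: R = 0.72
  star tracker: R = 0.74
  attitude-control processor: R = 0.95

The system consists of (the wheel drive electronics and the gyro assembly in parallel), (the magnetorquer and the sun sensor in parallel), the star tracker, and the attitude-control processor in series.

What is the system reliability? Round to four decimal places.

Parallel (wheel drive electronics and gyro assembly): 1 − (1 − 0.770000)(1 − 0.910000) = 0.979300
Parallel (magnetorquer and sun sensor): 1 − (1 − 0.860000)(1 − 0.720000) = 0.960800
Series ([0.979300], [0.960800], star tracker, and attitude-control processor): 0.979300 × 0.960800 × 0.740000 × 0.950000 = 0.6615

0.6615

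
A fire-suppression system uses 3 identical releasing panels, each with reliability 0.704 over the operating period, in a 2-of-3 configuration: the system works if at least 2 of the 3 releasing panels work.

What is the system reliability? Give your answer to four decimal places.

0.7890

R = Σ_{i=2}^{3} C(3,i) p^i (1−p)^{3−i} with p = 0.704
C(3,2)·0.704^2·0.296^1 = 0.440107
C(3,3)·0.704^3·0.296^0 = 0.348914
Sum = 0.7890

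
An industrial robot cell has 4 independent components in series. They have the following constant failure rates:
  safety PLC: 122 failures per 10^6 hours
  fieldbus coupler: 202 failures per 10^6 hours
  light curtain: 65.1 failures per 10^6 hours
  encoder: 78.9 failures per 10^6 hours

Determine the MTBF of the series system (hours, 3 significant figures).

Series of exponential components: λ_sys = Σ λ_i
λ_sys = 0.000122 + 0.000202 + 0.0000651 + 0.0000789 = 4.6800e-04 /h
MTBF = 1 / λ_sys = 2140 h

2140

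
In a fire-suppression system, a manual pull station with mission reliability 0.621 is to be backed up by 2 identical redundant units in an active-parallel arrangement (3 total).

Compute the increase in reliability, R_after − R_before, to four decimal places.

R_before = 0.621
R_after = 1 − (1 − 0.621)^3 = 0.9456
ΔR = 0.9456 − 0.621 = 0.3246

0.3246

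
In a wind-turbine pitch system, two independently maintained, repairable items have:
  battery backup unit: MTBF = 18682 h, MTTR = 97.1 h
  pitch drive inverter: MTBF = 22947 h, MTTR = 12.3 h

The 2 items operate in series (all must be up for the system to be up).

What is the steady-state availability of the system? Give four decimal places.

0.9943

A(battery backup unit) = MTBF/(MTBF+MTTR) = 18682/(18682+97.1) = 0.994829
A(pitch drive inverter) = MTBF/(MTBF+MTTR) = 22947/(22947+12.3) = 0.999464
Series availability: 0.994829 × 0.999464 = 0.9943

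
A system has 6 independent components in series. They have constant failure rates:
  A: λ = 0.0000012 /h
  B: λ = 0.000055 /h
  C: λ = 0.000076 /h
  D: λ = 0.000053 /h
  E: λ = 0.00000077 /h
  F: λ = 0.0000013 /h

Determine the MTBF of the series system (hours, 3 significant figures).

5340

Series of exponential components: λ_sys = Σ λ_i
λ_sys = 0.0000012 + 0.000055 + 0.000076 + 0.000053 + 0.00000077 + 0.0000013 = 1.8727e-04 /h
MTBF = 1 / λ_sys = 5340 h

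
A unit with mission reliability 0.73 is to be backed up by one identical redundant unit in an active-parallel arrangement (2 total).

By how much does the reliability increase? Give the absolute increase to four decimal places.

0.1971

R_before = 0.73
R_after = 1 − (1 − 0.73)^2 = 0.9271
ΔR = 0.9271 − 0.73 = 0.1971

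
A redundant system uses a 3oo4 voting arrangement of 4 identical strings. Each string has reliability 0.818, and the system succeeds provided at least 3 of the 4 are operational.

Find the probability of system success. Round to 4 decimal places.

0.8462

R = Σ_{i=3}^{4} C(4,i) p^i (1−p)^{4−i} with p = 0.818
C(4,3)·0.818^3·0.182^1 = 0.398466
C(4,4)·0.818^4·0.182^0 = 0.447727
Sum = 0.8462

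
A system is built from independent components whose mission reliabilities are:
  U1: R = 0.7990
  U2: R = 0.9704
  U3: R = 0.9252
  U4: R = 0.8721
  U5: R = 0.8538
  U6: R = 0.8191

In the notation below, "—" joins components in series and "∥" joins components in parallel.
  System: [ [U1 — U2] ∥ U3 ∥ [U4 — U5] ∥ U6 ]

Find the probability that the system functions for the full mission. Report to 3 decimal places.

Series (U1 and U2): 0.79900 × 0.97040 = 0.77535
Series (U4 and U5): 0.87210 × 0.85380 = 0.74460
Parallel ([0.77535], U3, [0.74460], and U6): 1 − (1 − 0.77535)(1 − 0.92520)(1 − 0.74460)(1 − 0.81910) = 0.999

0.999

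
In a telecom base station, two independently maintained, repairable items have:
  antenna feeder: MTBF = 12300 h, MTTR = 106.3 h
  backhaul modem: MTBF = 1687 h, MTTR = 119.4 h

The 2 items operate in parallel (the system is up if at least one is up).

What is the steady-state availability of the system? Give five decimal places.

0.99943

A(antenna feeder) = MTBF/(MTBF+MTTR) = 12300/(12300+106.3) = 0.991432
A(backhaul modem) = MTBF/(MTBF+MTTR) = 1687/(1687+119.4) = 0.933902
Parallel availability: 1 − (1 − 0.991432)(1 − 0.933902) = 0.99943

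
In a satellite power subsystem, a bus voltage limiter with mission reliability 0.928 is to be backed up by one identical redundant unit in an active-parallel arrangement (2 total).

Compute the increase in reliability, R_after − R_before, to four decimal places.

R_before = 0.928
R_after = 1 − (1 − 0.928)^2 = 0.9948
ΔR = 0.9948 − 0.928 = 0.0668

0.0668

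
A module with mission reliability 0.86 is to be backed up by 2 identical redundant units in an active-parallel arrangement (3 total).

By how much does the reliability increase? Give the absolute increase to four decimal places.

0.1373

R_before = 0.86
R_after = 1 − (1 − 0.86)^3 = 0.9973
ΔR = 0.9973 − 0.86 = 0.1373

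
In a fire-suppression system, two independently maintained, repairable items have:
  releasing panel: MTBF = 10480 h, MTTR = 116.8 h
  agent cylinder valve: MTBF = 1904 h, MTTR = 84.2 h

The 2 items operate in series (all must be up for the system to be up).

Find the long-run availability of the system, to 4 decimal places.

0.9471

A(releasing panel) = MTBF/(MTBF+MTTR) = 10480/(10480+116.8) = 0.988978
A(agent cylinder valve) = MTBF/(MTBF+MTTR) = 1904/(1904+84.2) = 0.957650
Series availability: 0.988978 × 0.957650 = 0.9471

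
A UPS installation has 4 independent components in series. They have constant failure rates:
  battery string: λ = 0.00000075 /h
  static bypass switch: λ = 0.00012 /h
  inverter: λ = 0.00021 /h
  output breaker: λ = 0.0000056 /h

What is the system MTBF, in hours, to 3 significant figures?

2970

Series of exponential components: λ_sys = Σ λ_i
λ_sys = 0.00000075 + 0.00012 + 0.00021 + 0.0000056 = 3.3635e-04 /h
MTBF = 1 / λ_sys = 2970 h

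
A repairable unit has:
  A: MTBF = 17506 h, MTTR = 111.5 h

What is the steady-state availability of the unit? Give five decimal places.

A(A) = MTBF/(MTBF+MTTR) = 17506/(17506+111.5) = 0.99367

0.99367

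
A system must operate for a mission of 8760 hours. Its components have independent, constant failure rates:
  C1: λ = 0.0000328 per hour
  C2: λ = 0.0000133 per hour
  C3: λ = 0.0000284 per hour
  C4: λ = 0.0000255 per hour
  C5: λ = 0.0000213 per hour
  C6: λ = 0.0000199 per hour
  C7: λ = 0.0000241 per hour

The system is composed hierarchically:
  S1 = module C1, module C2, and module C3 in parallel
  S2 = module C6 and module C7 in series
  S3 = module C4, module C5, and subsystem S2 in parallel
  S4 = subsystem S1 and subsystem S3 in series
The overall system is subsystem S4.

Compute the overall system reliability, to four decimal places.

R(C1) = exp(−0.0000328 × 8760) = 0.750266
R(C2) = exp(−0.0000133 × 8760) = 0.890023
R(C3) = exp(−0.0000284 × 8760) = 0.779748
R(C4) = exp(−0.0000255 × 8760) = 0.799811
R(C5) = exp(−0.0000213 × 8760) = 0.829786
R(C6) = exp(−0.0000199 × 8760) = 0.840025
R(C7) = exp(−0.0000241 × 8760) = 0.809680
Parallel (C1, C2, and C3): 1 − (1 − 0.750266)(1 − 0.890023)(1 − 0.779748) = 0.993951
Series (C6 and C7): 0.840025 × 0.809680 = 0.680151
Parallel (C4, C5, and [0.680151]): 1 − (1 − 0.799811)(1 − 0.829786)(1 − 0.680151) = 0.989101
Series ([0.993951] and [0.989101]): 0.993951 × 0.989101 = 0.9831

0.9831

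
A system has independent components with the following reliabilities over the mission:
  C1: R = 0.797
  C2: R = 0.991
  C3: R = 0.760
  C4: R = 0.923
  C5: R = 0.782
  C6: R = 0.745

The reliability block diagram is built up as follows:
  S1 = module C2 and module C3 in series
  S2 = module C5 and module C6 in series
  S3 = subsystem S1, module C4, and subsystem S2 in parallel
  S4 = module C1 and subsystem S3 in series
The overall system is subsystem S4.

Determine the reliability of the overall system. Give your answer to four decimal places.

0.7907

Series (C2 and C3): 0.991000 × 0.760000 = 0.753160
Series (C5 and C6): 0.782000 × 0.745000 = 0.582590
Parallel ([0.753160], C4, and [0.582590]): 1 − (1 − 0.753160)(1 − 0.923000)(1 − 0.582590) = 0.992066
Series (C1 and [0.992066]): 0.797000 × 0.992066 = 0.7907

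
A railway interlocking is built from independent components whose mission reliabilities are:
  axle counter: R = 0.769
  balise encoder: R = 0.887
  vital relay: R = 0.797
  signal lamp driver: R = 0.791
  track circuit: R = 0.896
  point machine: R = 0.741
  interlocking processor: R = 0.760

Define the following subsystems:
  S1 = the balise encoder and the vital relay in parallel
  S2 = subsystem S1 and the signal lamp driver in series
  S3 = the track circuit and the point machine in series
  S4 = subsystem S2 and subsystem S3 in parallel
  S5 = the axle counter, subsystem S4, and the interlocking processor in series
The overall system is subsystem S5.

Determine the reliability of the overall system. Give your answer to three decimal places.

0.540

Parallel (balise encoder and vital relay): 1 − (1 − 0.88700)(1 − 0.79700) = 0.97706
Series ([0.97706] and signal lamp driver): 0.97706 × 0.79100 = 0.77285
Series (track circuit and point machine): 0.89600 × 0.74100 = 0.66394
Parallel ([0.77285] and [0.66394]): 1 − (1 − 0.77285)(1 − 0.66394) = 0.92366
Series (axle counter, [0.92366], and interlocking processor): 0.76900 × 0.92366 × 0.76000 = 0.540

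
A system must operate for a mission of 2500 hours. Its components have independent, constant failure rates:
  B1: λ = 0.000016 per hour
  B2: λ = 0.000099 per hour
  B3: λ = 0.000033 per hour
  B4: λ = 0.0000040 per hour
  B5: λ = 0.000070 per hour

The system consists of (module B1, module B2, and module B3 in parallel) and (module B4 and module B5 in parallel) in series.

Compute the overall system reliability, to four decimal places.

R(B1) = exp(−0.000016 × 2500) = 0.960789
R(B2) = exp(−0.000099 × 2500) = 0.780750
R(B3) = exp(−0.000033 × 2500) = 0.920811
R(B4) = exp(−0.0000040 × 2500) = 0.990050
R(B5) = exp(−0.000070 × 2500) = 0.839457
Parallel (B1, B2, and B3): 1 − (1 − 0.960789)(1 − 0.780750)(1 − 0.920811) = 0.999319
Parallel (B4 and B5): 1 − (1 − 0.990050)(1 − 0.839457) = 0.998403
Series ([0.999319] and [0.998403]): 0.999319 × 0.998403 = 0.9977

0.9977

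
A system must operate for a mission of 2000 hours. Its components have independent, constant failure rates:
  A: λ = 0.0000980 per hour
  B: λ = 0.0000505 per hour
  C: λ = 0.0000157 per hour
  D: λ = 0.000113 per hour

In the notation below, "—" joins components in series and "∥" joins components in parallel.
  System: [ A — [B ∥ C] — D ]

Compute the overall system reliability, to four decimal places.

0.6538

R(A) = exp(−0.0000980 × 2000) = 0.822012
R(B) = exp(−0.0000505 × 2000) = 0.903933
R(C) = exp(−0.0000157 × 2000) = 0.969088
R(D) = exp(−0.000113 × 2000) = 0.797718
Parallel (B and C): 1 − (1 − 0.903933)(1 − 0.969088) = 0.997030
Series (A, [0.997030], and D): 0.822012 × 0.997030 × 0.797718 = 0.6538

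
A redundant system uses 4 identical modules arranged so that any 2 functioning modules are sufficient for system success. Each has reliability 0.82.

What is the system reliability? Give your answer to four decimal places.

0.9798

R = Σ_{i=2}^{4} C(4,i) p^i (1−p)^{4−i} with p = 0.82
C(4,2)·0.82^2·0.18^2 = 0.130715
C(4,3)·0.82^3·0.18^1 = 0.396985
C(4,4)·0.82^4·0.18^0 = 0.452122
Sum = 0.9798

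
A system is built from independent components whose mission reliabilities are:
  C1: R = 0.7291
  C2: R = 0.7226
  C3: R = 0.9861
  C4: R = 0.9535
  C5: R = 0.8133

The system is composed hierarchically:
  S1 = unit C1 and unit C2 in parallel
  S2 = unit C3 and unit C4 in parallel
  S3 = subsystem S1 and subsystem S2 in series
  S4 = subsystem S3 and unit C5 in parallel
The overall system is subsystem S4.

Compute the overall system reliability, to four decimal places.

0.9859

Parallel (C1 and C2): 1 − (1 − 0.729100)(1 − 0.722600) = 0.924852
Parallel (C3 and C4): 1 − (1 − 0.986100)(1 − 0.953500) = 0.999354
Series ([0.924852] and [0.999354]): 0.924852 × 0.999354 = 0.924255
Parallel ([0.924255] and C5): 1 − (1 − 0.924255)(1 − 0.813300) = 0.9859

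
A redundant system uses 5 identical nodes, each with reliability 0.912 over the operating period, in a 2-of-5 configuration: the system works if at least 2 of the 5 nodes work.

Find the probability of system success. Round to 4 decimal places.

R = Σ_{i=2}^{5} C(5,i) p^i (1−p)^{5−i} with p = 0.912
C(5,2)·0.912^2·0.088^3 = 0.005668
C(5,3)·0.912^3·0.088^2 = 0.058742
C(5,4)·0.912^4·0.088^1 = 0.304391
C(5,5)·0.912^5·0.088^0 = 0.630920
Sum = 0.9997

0.9997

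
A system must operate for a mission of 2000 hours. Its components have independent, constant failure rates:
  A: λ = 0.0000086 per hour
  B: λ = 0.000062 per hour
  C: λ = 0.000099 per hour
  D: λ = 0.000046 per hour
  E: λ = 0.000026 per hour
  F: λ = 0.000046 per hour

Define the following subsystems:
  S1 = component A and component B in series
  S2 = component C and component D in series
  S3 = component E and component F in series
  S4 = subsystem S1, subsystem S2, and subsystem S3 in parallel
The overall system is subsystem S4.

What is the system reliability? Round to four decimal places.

R(A) = exp(−0.0000086 × 2000) = 0.982947
R(B) = exp(−0.000062 × 2000) = 0.883380
R(C) = exp(−0.000099 × 2000) = 0.820370
R(D) = exp(−0.000046 × 2000) = 0.912105
R(E) = exp(−0.000026 × 2000) = 0.949329
R(F) = exp(−0.000046 × 2000) = 0.912105
Series (A and B): 0.982947 × 0.883380 = 0.868316
Series (C and D): 0.820370 × 0.912105 = 0.748264
Series (E and F): 0.949329 × 0.912105 = 0.865888
Parallel ([0.868316], [0.748264], and [0.865888]): 1 − (1 − 0.868316)(1 − 0.748264)(1 − 0.865888) = 0.9956

0.9956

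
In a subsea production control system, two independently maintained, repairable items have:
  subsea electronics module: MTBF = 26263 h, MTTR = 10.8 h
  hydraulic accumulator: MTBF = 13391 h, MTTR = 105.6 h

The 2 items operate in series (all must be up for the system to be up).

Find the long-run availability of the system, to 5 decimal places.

A(subsea electronics module) = MTBF/(MTBF+MTTR) = 26263/(26263+10.8) = 0.999589
A(hydraulic accumulator) = MTBF/(MTBF+MTTR) = 13391/(13391+105.6) = 0.992176
Series availability: 0.999589 × 0.992176 = 0.99177

0.99177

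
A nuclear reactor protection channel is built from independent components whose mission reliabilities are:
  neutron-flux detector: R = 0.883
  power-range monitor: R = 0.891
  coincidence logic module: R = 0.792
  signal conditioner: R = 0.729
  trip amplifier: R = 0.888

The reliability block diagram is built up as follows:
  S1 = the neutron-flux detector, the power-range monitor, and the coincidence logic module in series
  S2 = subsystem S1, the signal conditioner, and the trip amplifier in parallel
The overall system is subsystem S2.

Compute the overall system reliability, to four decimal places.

Series (neutron-flux detector, power-range monitor, and coincidence logic module): 0.883000 × 0.891000 × 0.792000 = 0.623108
Parallel ([0.623108], signal conditioner, and trip amplifier): 1 − (1 − 0.623108)(1 − 0.729000)(1 − 0.888000) = 0.9886

0.9886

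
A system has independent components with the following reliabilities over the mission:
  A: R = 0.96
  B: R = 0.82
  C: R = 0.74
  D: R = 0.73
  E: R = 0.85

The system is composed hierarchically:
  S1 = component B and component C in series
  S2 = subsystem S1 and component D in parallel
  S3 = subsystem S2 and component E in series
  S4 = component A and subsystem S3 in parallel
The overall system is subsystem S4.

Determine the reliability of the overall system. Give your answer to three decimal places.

Series (B and C): 0.82000 × 0.74000 = 0.60680
Parallel ([0.60680] and D): 1 − (1 − 0.60680)(1 − 0.73000) = 0.89384
Series ([0.89384] and E): 0.89384 × 0.85000 = 0.75976
Parallel (A and [0.75976]): 1 − (1 − 0.96000)(1 − 0.75976) = 0.990

0.990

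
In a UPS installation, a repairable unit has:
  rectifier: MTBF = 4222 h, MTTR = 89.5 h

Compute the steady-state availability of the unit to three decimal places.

A(rectifier) = MTBF/(MTBF+MTTR) = 4222/(4222+89.5) = 0.979

0.979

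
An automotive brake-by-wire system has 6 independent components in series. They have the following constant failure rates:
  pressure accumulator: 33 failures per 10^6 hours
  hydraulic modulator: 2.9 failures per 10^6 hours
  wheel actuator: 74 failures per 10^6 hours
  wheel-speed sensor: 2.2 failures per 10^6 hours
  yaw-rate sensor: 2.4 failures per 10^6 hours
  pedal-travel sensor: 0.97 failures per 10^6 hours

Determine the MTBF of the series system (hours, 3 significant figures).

Series of exponential components: λ_sys = Σ λ_i
λ_sys = 0.000033 + 0.0000029 + 0.000074 + 0.0000022 + 0.0000024 + 0.00000097 = 1.1547e-04 /h
MTBF = 1 / λ_sys = 8660 h

8660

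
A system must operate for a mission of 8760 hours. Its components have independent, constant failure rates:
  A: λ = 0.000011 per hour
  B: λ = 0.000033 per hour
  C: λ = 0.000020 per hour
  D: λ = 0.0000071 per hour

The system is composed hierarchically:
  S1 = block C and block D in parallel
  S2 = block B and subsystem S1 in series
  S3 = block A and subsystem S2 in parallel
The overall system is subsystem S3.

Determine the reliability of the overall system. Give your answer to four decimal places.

0.9763

R(A) = exp(−0.000011 × 8760) = 0.908137
R(B) = exp(−0.000033 × 8760) = 0.748952
R(C) = exp(−0.000020 × 8760) = 0.839289
R(D) = exp(−0.0000071 × 8760) = 0.939699
Parallel (C and D): 1 − (1 − 0.839289)(1 − 0.939699) = 0.990309
Series (B and [0.990309]): 0.748952 × 0.990309 = 0.741694
Parallel (A and [0.741694]): 1 − (1 − 0.908137)(1 − 0.741694) = 0.9763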